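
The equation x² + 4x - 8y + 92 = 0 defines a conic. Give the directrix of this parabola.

y = 9

Only x is squared. Complete the square in x: (x + 2)² = 8(y - 11).
Vertex (-2, 11); 4p = 8 so p = 2. Opens up.
Directrix is the horizontal line y = k − p = 11 − (2) = 9.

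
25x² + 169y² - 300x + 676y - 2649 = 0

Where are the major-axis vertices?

Collect terms: 25(x² - 12x) + 169(y² + 4y) = 2649
Complete the square: 25(x - 6)² + 169(y + 2)² = 2649 + 900 + 676 = 4225
Divide by 4225: (x - 6)²/169 + (y + 2)²/25 = 1
Ellipse, center (6, -2), major axis horizontal; a² = 169, b² = 25.
a = 13. Vertices at (h ± a, k).

(-7, -2) and (19, -2)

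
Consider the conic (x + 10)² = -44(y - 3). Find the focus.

(-10, -8)

Vertex (-10, 3); 4p = -44 so p = -11. Opens down.
Focus is p units from the vertex along the axis: (h, k + p).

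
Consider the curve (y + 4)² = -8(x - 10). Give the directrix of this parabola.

Vertex (10, -4); 4p = -8 so p = -2. Opens left.
Directrix is the vertical line x = h − p = 10 − (-2) = 12.

x = 12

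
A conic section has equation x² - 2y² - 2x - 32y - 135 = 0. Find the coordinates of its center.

(1, -8)

Collect terms: (x² - 2x) -2(y² + 16y) = 135
(x - 1)² -2(y + 8)² = 135 + 1 - 128 = 8
Divide by 8: (x - 1)²/8 - (y + 8)²/4 = 1
Hyperbola with center (1, -8).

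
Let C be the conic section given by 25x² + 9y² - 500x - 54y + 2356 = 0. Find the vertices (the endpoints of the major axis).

(10, -2) and (10, 8)

25(x² - 20x) + 9(y² - 6y) = -2356
Complete the square in x and y: 25(x - 10)² + 9(y - 3)² = -2356 + 2500 + 81 = 225
Divide through by 225 to get (x - 10)²/9 + (y - 3)²/25 = 1.
Ellipse, center (10, 3), major axis vertical; a² = 25, b² = 9.
a = 5. Vertices at (h, k ± a).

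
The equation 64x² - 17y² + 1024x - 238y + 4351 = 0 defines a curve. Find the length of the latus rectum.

Group the x- and y-terms: 64(x² + 16x) -17(y² + 14y) = -4351
Complete the square in x and y: 64(x + 8)² -17(y + 7)² = -4351 + 4096 - 833 = -1088
Dividing both sides by -1088: (y + 7)²/64 - (x + 8)²/17 = 1
Hyperbola, center (-8, -7), transverse axis vertical; a² = 64, b² = 17.
Latus rectum length = 2b²/a = 2·17/8 = 17/4.

17/4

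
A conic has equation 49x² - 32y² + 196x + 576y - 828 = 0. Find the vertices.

Group the x- and y-terms: 49(x² + 4x) -32(y² - 18y) = 828
Complete the square in x and y: 49(x + 2)² -32(y - 9)² = 828 + 196 - 2592 = -1568
Divide by -1568: (y - 9)²/49 - (x + 2)²/32 = 1
Hyperbola, center (-2, 9), transverse axis vertical; a² = 49, b² = 32.
a = 7. Vertices at (h, k ± a).

(-2, 2) and (-2, 16)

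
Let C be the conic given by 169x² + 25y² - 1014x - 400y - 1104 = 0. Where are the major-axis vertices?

169(x² - 6x) + 25(y² - 16y) = 1104
Complete the square in x and y: 169(x - 3)² + 25(y - 8)² = 1104 + 1521 + 1600 = 4225
Divide by 4225: (x - 3)²/25 + (y - 8)²/169 = 1
Ellipse, center (3, 8), major axis vertical; a² = 169, b² = 25.
a = 13. Vertices at (h, k ± a).

(3, -5) and (3, 21)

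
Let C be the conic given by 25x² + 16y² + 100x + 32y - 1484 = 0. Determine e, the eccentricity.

e = 3/5

Collect terms: 25(x² + 4x) + 16(y² + 2y) = 1484
Completing the square gives 25(x + 2)² + 16(y + 1)² = 1484 + 100 + 16 = 1600.
Divide by 1600: (x + 2)²/64 + (y + 1)²/100 = 1
Ellipse, center (-2, -1), major axis vertical; a² = 100, b² = 64.
c² = a² - b² = 36, so c = 6.
e = c/a = 6/10 = 3/5.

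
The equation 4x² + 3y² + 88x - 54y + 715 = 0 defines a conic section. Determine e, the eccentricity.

4(x² + 22x) + 3(y² - 18y) = -715
Complete the square in x and y: 4(x + 11)² + 3(y - 9)² = -715 + 484 + 243 = 12
Divide through by 12 to get (x + 11)²/3 + (y - 9)²/4 = 1.
Ellipse, center (-11, 9), major axis vertical; a² = 4, b² = 3.
c² = a² - b² = 1, so c = 1.
e = c/a = 1/2.

e = 1/2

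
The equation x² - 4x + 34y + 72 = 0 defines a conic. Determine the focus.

(2, -21/2)

Only x is squared. Complete the square in x: (x - 2)² = -34(y + 2).
Vertex (2, -2); 4p = -34 so p = -17/2. Opens down.
Focus is p units from the vertex along the axis: (h, k + p).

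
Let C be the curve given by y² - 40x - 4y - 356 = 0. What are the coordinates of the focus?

Only y is squared. Complete the square in y: (y - 2)² = 40(x + 9).
Vertex (-9, 2); 4p = 40 so p = 10. Opens right.
Focus is p units from the vertex along the axis: (h + p, k).

(1, 2)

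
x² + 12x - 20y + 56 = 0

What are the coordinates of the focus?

(-6, 6)

Only x is squared. Complete the square in x: (x + 6)² = 20(y - 1).
Vertex (-6, 1); 4p = 20 so p = 5. Opens up.
Focus is p units from the vertex along the axis: (h, k + p).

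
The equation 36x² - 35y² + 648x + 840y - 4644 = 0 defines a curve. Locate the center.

Rearranging, 36(x² + 18x) -35(y² - 24y) = 4644.
Complete the square in x and y: 36(x + 9)² -35(y - 12)² = 4644 + 2916 - 5040 = 2520
Dividing both sides by 2520: (x + 9)²/70 - (y - 12)²/72 = 1
Hyperbola with center (-9, 12).

(-9, 12)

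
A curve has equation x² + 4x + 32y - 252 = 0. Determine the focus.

(-2, 0)

Only x is squared. Complete the square in x: (x + 2)² = -32(y - 8).
Vertex (-2, 8); 4p = -32 so p = -8. Opens down.
Focus is p units from the vertex along the axis: (h, k + p).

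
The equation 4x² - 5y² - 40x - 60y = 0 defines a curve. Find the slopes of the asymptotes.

2√5/5 and -2√5/5

Collect terms: 4(x² - 10x) -5(y² + 12y) = 0
Complete the square: 4(x - 5)² -5(y + 6)² = 0 + 100 - 180 = -80
Divide by -80: (y + 6)²/16 - (x - 5)²/20 = 1
Hyperbola, center (5, -6), transverse axis vertical; a² = 16, b² = 20.
For a vertical hyperbola the asymptotes have slope ±a/b.
Here that is ±4/2√5 = ±2√5/5.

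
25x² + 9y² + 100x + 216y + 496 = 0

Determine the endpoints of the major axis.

(-2, -22) and (-2, -2)

Collect terms: 25(x² + 4x) + 9(y² + 24y) = -496
25(x + 2)² + 9(y + 12)² = -496 + 100 + 1296 = 900
Divide through by 900 to get (x + 2)²/36 + (y + 12)²/100 = 1.
Ellipse, center (-2, -12), major axis vertical; a² = 100, b² = 36.
a = 10. Vertices at (h, k ± a).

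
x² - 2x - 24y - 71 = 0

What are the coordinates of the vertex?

Only x is squared. Complete the square in x: (x - 1)² = 24(y + 3).
Vertex (1, -3); 4p = 24 so p = 6. Opens up.

(1, -3)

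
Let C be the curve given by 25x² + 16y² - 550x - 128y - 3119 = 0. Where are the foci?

Group the x- and y-terms: 25(x² - 22x) + 16(y² - 8y) = 3119
Complete the square in x and y: 25(x - 11)² + 16(y - 4)² = 3119 + 3025 + 256 = 6400
Divide through by 6400 to get (x - 11)²/256 + (y - 4)²/400 = 1.
Ellipse, center (11, 4), major axis vertical; a² = 400, b² = 256.
c² = a² - b² = 400 - 256 = 144, so c = 12.
Foci lie on the vertical axis through the center: (h, k ± c).

(11, -8) and (11, 16)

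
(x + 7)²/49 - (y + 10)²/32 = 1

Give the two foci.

Center (-7, -10). The positive term is the x-term, so the transverse axis is horizontal; a² = 49, b² = 32.
c² = a² + b² = 49 + 32 = 81, so c = 9.
Foci lie on the horizontal axis through the center: (h ± c, k).

(-16, -10) and (2, -10)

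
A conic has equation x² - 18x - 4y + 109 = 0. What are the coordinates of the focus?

Only x is squared. Complete the square in x: (x - 9)² = 4(y - 7).
Vertex (9, 7); 4p = 4 so p = 1. Opens up.
Focus is p units from the vertex along the axis: (h, k + p).

(9, 8)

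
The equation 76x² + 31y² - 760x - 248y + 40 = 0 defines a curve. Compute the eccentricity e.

Collect terms: 76(x² - 10x) + 31(y² - 8y) = -40
Completing the square gives 76(x - 5)² + 31(y - 4)² = -40 + 1900 + 496 = 2356.
Divide by 2356: (x - 5)²/31 + (y - 4)²/76 = 1
Ellipse, center (5, 4), major axis vertical; a² = 76, b² = 31.
c² = a² - b² = 45, so c = 3√5.
e = c/a = 3√5/2√19 = 3√95/38.

e = 3√95/38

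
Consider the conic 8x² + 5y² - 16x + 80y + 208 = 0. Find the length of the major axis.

Collect terms: 8(x² - 2x) + 5(y² + 16y) = -208
Complete the square in x and y: 8(x - 1)² + 5(y + 8)² = -208 + 8 + 320 = 120
Divide through by 120 to get (x - 1)²/15 + (y + 8)²/24 = 1.
Ellipse, center (1, -8), major axis vertical; a² = 24, b² = 15.
a² = 24 so a = 2√6; the major axis has length 2a = 4√6.

4√6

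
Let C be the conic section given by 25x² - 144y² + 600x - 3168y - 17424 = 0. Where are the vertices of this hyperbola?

Group the x- and y-terms: 25(x² + 24x) -144(y² + 22y) = 17424
25(x + 12)² -144(y + 11)² = 17424 + 3600 - 17424 = 3600
Divide through by 3600 to get (x + 12)²/144 - (y + 11)²/25 = 1.
Hyperbola, center (-12, -11), transverse axis horizontal; a² = 144, b² = 25.
a = 12. Vertices at (h ± a, k).

(-24, -11) and (0, -11)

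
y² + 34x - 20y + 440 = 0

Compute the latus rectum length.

Only y is squared. Complete the square in y: (y - 10)² = -34(x + 10).
Vertex (-10, 10); 4p = -34 so p = -17/2. Opens left.
Latus rectum length = |4p| = 34.

34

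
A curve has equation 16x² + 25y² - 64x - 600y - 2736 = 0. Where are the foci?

(-10, 12) and (14, 12)

Group the x- and y-terms: 16(x² - 4x) + 25(y² - 24y) = 2736
Completing the square gives 16(x - 2)² + 25(y - 12)² = 2736 + 64 + 3600 = 6400.
Divide by 6400: (x - 2)²/400 + (y - 12)²/256 = 1
Ellipse, center (2, 12), major axis horizontal; a² = 400, b² = 256.
c² = a² - b² = 400 - 256 = 144, so c = 12.
Foci lie on the horizontal axis through the center: (h ± c, k).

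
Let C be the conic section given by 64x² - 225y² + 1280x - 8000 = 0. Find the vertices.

Group the x- and y-terms: 64(x² + 20x) -225y² = 8000
Complete the square in x and y: 64(x + 10)² -225y² = 8000 + 6400 + 0 = 14400
Divide by 14400: (x + 10)²/225 - y²/64 = 1
Hyperbola, center (-10, 0), transverse axis horizontal; a² = 225, b² = 64.
a = 15. Vertices at (h ± a, k).

(-25, 0) and (5, 0)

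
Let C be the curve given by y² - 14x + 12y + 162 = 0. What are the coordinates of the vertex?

Only y is squared. Complete the square in y: (y + 6)² = 14(x - 9).
Vertex (9, -6); 4p = 14 so p = 7/2. Opens right.

(9, -6)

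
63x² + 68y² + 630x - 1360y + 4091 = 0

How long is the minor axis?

6√7

Rearranging, 63(x² + 10x) + 68(y² - 20y) = -4091.
Complete the square in x and y: 63(x + 5)² + 68(y - 10)² = -4091 + 1575 + 6800 = 4284
Divide by 4284: (x + 5)²/68 + (y - 10)²/63 = 1
Ellipse, center (-5, 10), major axis horizontal; a² = 68, b² = 63.
b² = 63 so b = 3√7; the minor axis has length 2b = 6√7.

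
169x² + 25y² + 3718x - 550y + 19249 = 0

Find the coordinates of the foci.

Group the x- and y-terms: 169(x² + 22x) + 25(y² - 22y) = -19249
Complete the square: 169(x + 11)² + 25(y - 11)² = -19249 + 20449 + 3025 = 4225
Divide through by 4225 to get (x + 11)²/25 + (y - 11)²/169 = 1.
Ellipse, center (-11, 11), major axis vertical; a² = 169, b² = 25.
c² = a² - b² = 169 - 25 = 144, so c = 12.
Foci lie on the vertical axis through the center: (h, k ± c).

(-11, -1) and (-11, 23)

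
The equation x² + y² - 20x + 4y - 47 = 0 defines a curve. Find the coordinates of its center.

(10, -2)

Rearranging, (x² - 20x) + (y² + 4y) = 47.
(x - 10)² + (y + 2)² = 47 + 100 + 4 = 151
So (x - 10)² + (y + 2)² = 151.
Circle centered at (10, -2) with r² = 151.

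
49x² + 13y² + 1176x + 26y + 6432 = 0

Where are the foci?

(-12, -7) and (-12, 5)

Group: 49(x² + 24x) + 13(y² + 2y) = -6432
Complete the square in x and y: 49(x + 12)² + 13(y + 1)² = -6432 + 7056 + 13 = 637
Divide by 637: (x + 12)²/13 + (y + 1)²/49 = 1
Ellipse, center (-12, -1), major axis vertical; a² = 49, b² = 13.
c² = a² - b² = 49 - 13 = 36, so c = 6.
Foci lie on the vertical axis through the center: (h, k ± c).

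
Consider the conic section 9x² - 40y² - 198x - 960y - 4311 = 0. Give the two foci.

(11, -19) and (11, -5)

Group: 9(x² - 22x) -40(y² + 24y) = 4311
Complete the square: 9(x - 11)² -40(y + 12)² = 4311 + 1089 - 5760 = -360
Dividing both sides by -360: (y + 12)²/9 - (x - 11)²/40 = 1
Hyperbola, center (11, -12), transverse axis vertical; a² = 9, b² = 40.
c² = a² + b² = 9 + 40 = 49, so c = 7.
Foci lie on the vertical axis through the center: (h, k ± c).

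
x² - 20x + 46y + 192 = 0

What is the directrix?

Only x is squared. Complete the square in x: (x - 10)² = -46(y + 2).
Vertex (10, -2); 4p = -46 so p = -23/2. Opens down.
Directrix is the horizontal line y = k − p = -2 − (-23/2) = 19/2.

y = 19/2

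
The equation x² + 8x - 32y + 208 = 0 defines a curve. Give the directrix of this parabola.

Only x is squared. Complete the square in x: (x + 4)² = 32(y - 6).
Vertex (-4, 6); 4p = 32 so p = 8. Opens up.
Directrix is the horizontal line y = k − p = 6 − (8) = -2.

y = -2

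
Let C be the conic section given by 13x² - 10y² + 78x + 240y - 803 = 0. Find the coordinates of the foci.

Collect terms: 13(x² + 6x) -10(y² - 24y) = 803
Complete the square: 13(x + 3)² -10(y - 12)² = 803 + 117 - 1440 = -520
Dividing both sides by -520: (y - 12)²/52 - (x + 3)²/40 = 1
Hyperbola, center (-3, 12), transverse axis vertical; a² = 52, b² = 40.
c² = a² + b² = 52 + 40 = 92, so c = 2√23.
Foci lie on the vertical axis through the center: (h, k ± c).

(-3, 12 - 2√23) and (-3, 12 + 2√23)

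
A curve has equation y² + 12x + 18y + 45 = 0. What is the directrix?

x = 6

Only y is squared. Complete the square in y: (y + 9)² = -12(x - 3).
Vertex (3, -9); 4p = -12 so p = -3. Opens left.
Directrix is the vertical line x = h − p = 3 − (-3) = 6.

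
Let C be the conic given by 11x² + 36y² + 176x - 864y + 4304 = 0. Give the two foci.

(-18, 12) and (2, 12)

Collect terms: 11(x² + 16x) + 36(y² - 24y) = -4304
Completing the square gives 11(x + 8)² + 36(y - 12)² = -4304 + 704 + 5184 = 1584.
Divide by 1584: (x + 8)²/144 + (y - 12)²/44 = 1
Ellipse, center (-8, 12), major axis horizontal; a² = 144, b² = 44.
c² = a² - b² = 144 - 44 = 100, so c = 10.
Foci lie on the horizontal axis through the center: (h ± c, k).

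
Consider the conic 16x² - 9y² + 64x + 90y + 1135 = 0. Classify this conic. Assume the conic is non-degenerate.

No xy term. Coefficients of x² and y² are A = 16, C = -9.
A and C have opposite signs ⇒ hyperbola.

hyperbola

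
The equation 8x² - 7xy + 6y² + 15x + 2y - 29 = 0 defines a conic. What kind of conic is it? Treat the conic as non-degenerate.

A = 8, B = -7, C = 6.
Discriminant B² − 4AC = (-7)² − 4·8·6 = -143.
B² − 4AC < 0 ⇒ ellipse.

ellipse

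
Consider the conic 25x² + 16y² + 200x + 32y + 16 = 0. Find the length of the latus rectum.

25(x² + 8x) + 16(y² + 2y) = -16
Complete the square: 25(x + 4)² + 16(y + 1)² = -16 + 400 + 16 = 400
Divide through by 400 to get (x + 4)²/16 + (y + 1)²/25 = 1.
Ellipse, center (-4, -1), major axis vertical; a² = 25, b² = 16.
Latus rectum length = 2b²/a = 2·16/5 = 32/5.

32/5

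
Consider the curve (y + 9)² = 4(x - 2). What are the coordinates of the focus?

(3, -9)

Vertex (2, -9); 4p = 4 so p = 1. Opens right.
Focus is p units from the vertex along the axis: (h + p, k).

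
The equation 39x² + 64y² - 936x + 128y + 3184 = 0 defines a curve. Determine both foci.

(7, -1) and (17, -1)

Rearranging, 39(x² - 24x) + 64(y² + 2y) = -3184.
Complete the square: 39(x - 12)² + 64(y + 1)² = -3184 + 5616 + 64 = 2496
Divide by 2496: (x - 12)²/64 + (y + 1)²/39 = 1
Ellipse, center (12, -1), major axis horizontal; a² = 64, b² = 39.
c² = a² - b² = 64 - 39 = 25, so c = 5.
Foci lie on the horizontal axis through the center: (h ± c, k).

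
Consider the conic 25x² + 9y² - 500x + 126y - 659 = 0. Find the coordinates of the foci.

(10, -23) and (10, 9)

Rearranging, 25(x² - 20x) + 9(y² + 14y) = 659.
Completing the square gives 25(x - 10)² + 9(y + 7)² = 659 + 2500 + 441 = 3600.
Dividing both sides by 3600: (x - 10)²/144 + (y + 7)²/400 = 1
Ellipse, center (10, -7), major axis vertical; a² = 400, b² = 144.
c² = a² - b² = 400 - 144 = 256, so c = 16.
Foci lie on the vertical axis through the center: (h, k ± c).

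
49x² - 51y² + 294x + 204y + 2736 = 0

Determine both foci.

Collect terms: 49(x² + 6x) -51(y² - 4y) = -2736
Completing the square gives 49(x + 3)² -51(y - 2)² = -2736 + 441 - 204 = -2499.
Dividing both sides by -2499: (y - 2)²/49 - (x + 3)²/51 = 1
Hyperbola, center (-3, 2), transverse axis vertical; a² = 49, b² = 51.
c² = a² + b² = 49 + 51 = 100, so c = 10.
Foci lie on the vertical axis through the center: (h, k ± c).

(-3, -8) and (-3, 12)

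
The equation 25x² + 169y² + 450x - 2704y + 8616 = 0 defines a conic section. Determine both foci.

Collect terms: 25(x² + 18x) + 169(y² - 16y) = -8616
25(x + 9)² + 169(y - 8)² = -8616 + 2025 + 10816 = 4225
Divide by 4225: (x + 9)²/169 + (y - 8)²/25 = 1
Ellipse, center (-9, 8), major axis horizontal; a² = 169, b² = 25.
c² = a² - b² = 169 - 25 = 144, so c = 12.
Foci lie on the horizontal axis through the center: (h ± c, k).

(-21, 8) and (3, 8)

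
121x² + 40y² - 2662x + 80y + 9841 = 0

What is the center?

(11, -1)

Group: 121(x² - 22x) + 40(y² + 2y) = -9841
121(x - 11)² + 40(y + 1)² = -9841 + 14641 + 40 = 4840
Divide by 4840: (x - 11)²/40 + (y + 1)²/121 = 1
Ellipse with center (11, -1).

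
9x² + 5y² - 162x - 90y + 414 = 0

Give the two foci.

Collect terms: 9(x² - 18x) + 5(y² - 18y) = -414
9(x - 9)² + 5(y - 9)² = -414 + 729 + 405 = 720
Dividing both sides by 720: (x - 9)²/80 + (y - 9)²/144 = 1
Ellipse, center (9, 9), major axis vertical; a² = 144, b² = 80.
c² = a² - b² = 144 - 80 = 64, so c = 8.
Foci lie on the vertical axis through the center: (h, k ± c).

(9, 1) and (9, 17)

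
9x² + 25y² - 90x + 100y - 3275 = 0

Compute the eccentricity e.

e = 4/5

Collect terms: 9(x² - 10x) + 25(y² + 4y) = 3275
Complete the square: 9(x - 5)² + 25(y + 2)² = 3275 + 225 + 100 = 3600
Divide by 3600: (x - 5)²/400 + (y + 2)²/144 = 1
Ellipse, center (5, -2), major axis horizontal; a² = 400, b² = 144.
c² = a² - b² = 256, so c = 16.
e = c/a = 16/20 = 4/5.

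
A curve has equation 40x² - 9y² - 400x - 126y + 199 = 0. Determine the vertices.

Rearranging, 40(x² - 10x) -9(y² + 14y) = -199.
Complete the square in x and y: 40(x - 5)² -9(y + 7)² = -199 + 1000 - 441 = 360
Divide through by 360 to get (x - 5)²/9 - (y + 7)²/40 = 1.
Hyperbola, center (5, -7), transverse axis horizontal; a² = 9, b² = 40.
a = 3. Vertices at (h ± a, k).

(2, -7) and (8, -7)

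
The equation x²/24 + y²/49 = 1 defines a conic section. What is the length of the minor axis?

4√6

Center (0, 0). The larger denominator 49 sits under the y-term, so the major axis is vertical; a² = 49, b² = 24.
b² = 24 so b = 2√6; the minor axis has length 2b = 4√6.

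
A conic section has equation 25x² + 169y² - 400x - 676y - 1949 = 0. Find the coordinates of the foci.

Group: 25(x² - 16x) + 169(y² - 4y) = 1949
25(x - 8)² + 169(y - 2)² = 1949 + 1600 + 676 = 4225
Dividing both sides by 4225: (x - 8)²/169 + (y - 2)²/25 = 1
Ellipse, center (8, 2), major axis horizontal; a² = 169, b² = 25.
c² = a² - b² = 169 - 25 = 144, so c = 12.
Foci lie on the horizontal axis through the center: (h ± c, k).

(-4, 2) and (20, 2)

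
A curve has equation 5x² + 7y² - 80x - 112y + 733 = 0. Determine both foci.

Group: 5(x² - 16x) + 7(y² - 16y) = -733
5(x - 8)² + 7(y - 8)² = -733 + 320 + 448 = 35
Dividing both sides by 35: (x - 8)²/7 + (y - 8)²/5 = 1
Ellipse, center (8, 8), major axis horizontal; a² = 7, b² = 5.
c² = a² - b² = 7 - 5 = 2, so c = √2.
Foci lie on the horizontal axis through the center: (h ± c, k).

(8 - √2, 8) and (8 + √2, 8)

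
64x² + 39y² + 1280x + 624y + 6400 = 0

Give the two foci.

(-10, -13) and (-10, -3)

Group the x- and y-terms: 64(x² + 20x) + 39(y² + 16y) = -6400
Complete the square: 64(x + 10)² + 39(y + 8)² = -6400 + 6400 + 2496 = 2496
Dividing both sides by 2496: (x + 10)²/39 + (y + 8)²/64 = 1
Ellipse, center (-10, -8), major axis vertical; a² = 64, b² = 39.
c² = a² - b² = 64 - 39 = 25, so c = 5.
Foci lie on the vertical axis through the center: (h, k ± c).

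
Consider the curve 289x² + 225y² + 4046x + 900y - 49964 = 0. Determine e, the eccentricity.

e = 8/17

Group the x- and y-terms: 289(x² + 14x) + 225(y² + 4y) = 49964
Complete the square in x and y: 289(x + 7)² + 225(y + 2)² = 49964 + 14161 + 900 = 65025
Divide by 65025: (x + 7)²/225 + (y + 2)²/289 = 1
Ellipse, center (-7, -2), major axis vertical; a² = 289, b² = 225.
c² = a² - b² = 64, so c = 8.
e = c/a = 8/17.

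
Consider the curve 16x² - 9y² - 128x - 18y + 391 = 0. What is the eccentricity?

e = 5/4

Rearranging, 16(x² - 8x) -9(y² + 2y) = -391.
Complete the square: 16(x - 4)² -9(y + 1)² = -391 + 256 - 9 = -144
Dividing both sides by -144: (y + 1)²/16 - (x - 4)²/9 = 1
Hyperbola, center (4, -1), transverse axis vertical; a² = 16, b² = 9.
c² = a² + b² = 25, so c = 5.
e = c/a = 5/4.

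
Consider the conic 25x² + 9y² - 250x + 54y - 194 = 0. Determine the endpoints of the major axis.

Rearranging, 25(x² - 10x) + 9(y² + 6y) = 194.
Completing the square gives 25(x - 5)² + 9(y + 3)² = 194 + 625 + 81 = 900.
Dividing both sides by 900: (x - 5)²/36 + (y + 3)²/100 = 1
Ellipse, center (5, -3), major axis vertical; a² = 100, b² = 36.
a = 10. Vertices at (h, k ± a).

(5, -13) and (5, 7)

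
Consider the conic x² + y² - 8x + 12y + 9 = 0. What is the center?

(4, -6)

Group the x- and y-terms: (x² - 8x) + (y² + 12y) = -9
Complete the square in x and y: (x - 4)² + (y + 6)² = -9 + 16 + 36 = 43
So (x - 4)² + (y + 6)² = 43.
Circle centered at (4, -6) with r² = 43.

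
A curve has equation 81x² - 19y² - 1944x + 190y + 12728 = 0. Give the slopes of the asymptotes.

Group the x- and y-terms: 81(x² - 24x) -19(y² - 10y) = -12728
81(x - 12)² -19(y - 5)² = -12728 + 11664 - 475 = -1539
Divide by -1539: (y - 5)²/81 - (x - 12)²/19 = 1
Hyperbola, center (12, 5), transverse axis vertical; a² = 81, b² = 19.
For a vertical hyperbola the asymptotes have slope ±a/b.
Here that is ±9/√19 = ±9√19/19.

9√19/19 and -9√19/19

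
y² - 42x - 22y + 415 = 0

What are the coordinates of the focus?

(35/2, 11)

Only y is squared. Complete the square in y: (y - 11)² = 42(x - 7).
Vertex (7, 11); 4p = 42 so p = 21/2. Opens right.
Focus is p units from the vertex along the axis: (h + p, k).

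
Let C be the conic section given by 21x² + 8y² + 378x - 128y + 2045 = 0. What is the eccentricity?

e = √273/21

Group: 21(x² + 18x) + 8(y² - 16y) = -2045
Complete the square: 21(x + 9)² + 8(y - 8)² = -2045 + 1701 + 512 = 168
Divide by 168: (x + 9)²/8 + (y - 8)²/21 = 1
Ellipse, center (-9, 8), major axis vertical; a² = 21, b² = 8.
c² = a² - b² = 13, so c = √13.
e = c/a = √13/√21 = √273/21.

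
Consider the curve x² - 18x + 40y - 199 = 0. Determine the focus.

(9, -3)

Only x is squared. Complete the square in x: (x - 9)² = -40(y - 7).
Vertex (9, 7); 4p = -40 so p = -10. Opens down.
Focus is p units from the vertex along the axis: (h, k + p).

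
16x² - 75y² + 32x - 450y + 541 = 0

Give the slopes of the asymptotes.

Rearranging, 16(x² + 2x) -75(y² + 6y) = -541.
Completing the square gives 16(x + 1)² -75(y + 3)² = -541 + 16 - 675 = -1200.
Divide through by -1200 to get (y + 3)²/16 - (x + 1)²/75 = 1.
Hyperbola, center (-1, -3), transverse axis vertical; a² = 16, b² = 75.
For a vertical hyperbola the asymptotes have slope ±a/b.
Here that is ±4/5√3 = ±4√3/15.

4√3/15 and -4√3/15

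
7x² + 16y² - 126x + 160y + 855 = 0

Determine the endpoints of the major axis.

(5, -5) and (13, -5)

7(x² - 18x) + 16(y² + 10y) = -855
7(x - 9)² + 16(y + 5)² = -855 + 567 + 400 = 112
Divide through by 112 to get (x - 9)²/16 + (y + 5)²/7 = 1.
Ellipse, center (9, -5), major axis horizontal; a² = 16, b² = 7.
a = 4. Vertices at (h ± a, k).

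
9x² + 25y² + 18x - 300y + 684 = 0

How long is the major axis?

10

Collect terms: 9(x² + 2x) + 25(y² - 12y) = -684
Complete the square in x and y: 9(x + 1)² + 25(y - 6)² = -684 + 9 + 900 = 225
Divide by 225: (x + 1)²/25 + (y - 6)²/9 = 1
Ellipse, center (-1, 6), major axis horizontal; a² = 25, b² = 9.
a² = 25 so a = 5; the major axis has length 2a = 10.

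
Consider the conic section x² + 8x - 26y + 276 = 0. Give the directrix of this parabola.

y = 7/2

Only x is squared. Complete the square in x: (x + 4)² = 26(y - 10).
Vertex (-4, 10); 4p = 26 so p = 13/2. Opens up.
Directrix is the horizontal line y = k − p = 10 − (13/2) = 7/2.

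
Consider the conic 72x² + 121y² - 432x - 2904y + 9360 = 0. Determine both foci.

Group: 72(x² - 6x) + 121(y² - 24y) = -9360
Complete the square in x and y: 72(x - 3)² + 121(y - 12)² = -9360 + 648 + 17424 = 8712
Dividing both sides by 8712: (x - 3)²/121 + (y - 12)²/72 = 1
Ellipse, center (3, 12), major axis horizontal; a² = 121, b² = 72.
c² = a² - b² = 121 - 72 = 49, so c = 7.
Foci lie on the horizontal axis through the center: (h ± c, k).

(-4, 12) and (10, 12)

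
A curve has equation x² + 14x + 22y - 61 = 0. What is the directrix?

Only x is squared. Complete the square in x: (x + 7)² = -22(y - 5).
Vertex (-7, 5); 4p = -22 so p = -11/2. Opens down.
Directrix is the horizontal line y = k − p = 5 − (-11/2) = 21/2.

y = 21/2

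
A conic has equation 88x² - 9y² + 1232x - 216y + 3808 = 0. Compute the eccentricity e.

Group the x- and y-terms: 88(x² + 14x) -9(y² + 24y) = -3808
88(x + 7)² -9(y + 12)² = -3808 + 4312 - 1296 = -792
Divide through by -792 to get (y + 12)²/88 - (x + 7)²/9 = 1.
Hyperbola, center (-7, -12), transverse axis vertical; a² = 88, b² = 9.
c² = a² + b² = 97, so c = √97.
e = c/a = √97/2√22 = √2134/44.

e = √2134/44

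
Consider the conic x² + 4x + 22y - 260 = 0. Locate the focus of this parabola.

(-2, 13/2)

Only x is squared. Complete the square in x: (x + 2)² = -22(y - 12).
Vertex (-2, 12); 4p = -22 so p = -11/2. Opens down.
Focus is p units from the vertex along the axis: (h, k + p).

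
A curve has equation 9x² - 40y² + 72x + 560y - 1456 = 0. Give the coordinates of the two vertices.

Rearranging, 9(x² + 8x) -40(y² - 14y) = 1456.
Completing the square gives 9(x + 4)² -40(y - 7)² = 1456 + 144 - 1960 = -360.
Divide by -360: (y - 7)²/9 - (x + 4)²/40 = 1
Hyperbola, center (-4, 7), transverse axis vertical; a² = 9, b² = 40.
a = 3. Vertices at (h, k ± a).

(-4, 4) and (-4, 10)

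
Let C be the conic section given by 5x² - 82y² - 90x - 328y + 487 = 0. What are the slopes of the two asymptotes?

√410/82 and -√410/82

5(x² - 18x) -82(y² + 4y) = -487
Complete the square in x and y: 5(x - 9)² -82(y + 2)² = -487 + 405 - 328 = -410
Divide by -410: (y + 2)²/5 - (x - 9)²/82 = 1
Hyperbola, center (9, -2), transverse axis vertical; a² = 5, b² = 82.
For a vertical hyperbola the asymptotes have slope ±a/b.
Here that is ±√5/√82 = ±√410/82.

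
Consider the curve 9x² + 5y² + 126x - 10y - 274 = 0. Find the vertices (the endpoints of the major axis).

(-7, -11) and (-7, 13)

9(x² + 14x) + 5(y² - 2y) = 274
Completing the square gives 9(x + 7)² + 5(y - 1)² = 274 + 441 + 5 = 720.
Dividing both sides by 720: (x + 7)²/80 + (y - 1)²/144 = 1
Ellipse, center (-7, 1), major axis vertical; a² = 144, b² = 80.
a = 12. Vertices at (h, k ± a).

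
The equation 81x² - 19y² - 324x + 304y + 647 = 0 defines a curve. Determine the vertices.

(2, -1) and (2, 17)

Group: 81(x² - 4x) -19(y² - 16y) = -647
Completing the square gives 81(x - 2)² -19(y - 8)² = -647 + 324 - 1216 = -1539.
Divide through by -1539 to get (y - 8)²/81 - (x - 2)²/19 = 1.
Hyperbola, center (2, 8), transverse axis vertical; a² = 81, b² = 19.
a = 9. Vertices at (h, k ± a).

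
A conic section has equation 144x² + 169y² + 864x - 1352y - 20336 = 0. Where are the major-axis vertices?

144(x² + 6x) + 169(y² - 8y) = 20336
144(x + 3)² + 169(y - 4)² = 20336 + 1296 + 2704 = 24336
Divide by 24336: (x + 3)²/169 + (y - 4)²/144 = 1
Ellipse, center (-3, 4), major axis horizontal; a² = 169, b² = 144.
a = 13. Vertices at (h ± a, k).

(-16, 4) and (10, 4)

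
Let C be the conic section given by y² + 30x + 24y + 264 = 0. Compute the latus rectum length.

Only y is squared. Complete the square in y: (y + 12)² = -30(x + 4).
Vertex (-4, -12); 4p = -30 so p = -15/2. Opens left.
Latus rectum length = |4p| = 30.

30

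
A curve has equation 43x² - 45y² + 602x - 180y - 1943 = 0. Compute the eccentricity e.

e = 2√110/15

43(x² + 14x) -45(y² + 4y) = 1943
Completing the square gives 43(x + 7)² -45(y + 2)² = 1943 + 2107 - 180 = 3870.
Divide by 3870: (x + 7)²/90 - (y + 2)²/86 = 1
Hyperbola, center (-7, -2), transverse axis horizontal; a² = 90, b² = 86.
c² = a² + b² = 176, so c = 4√11.
e = c/a = 4√11/3√10 = 2√110/15.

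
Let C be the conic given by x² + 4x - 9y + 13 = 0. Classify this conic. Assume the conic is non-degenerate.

No xy term. Coefficients of x² and y² are A = 1, C = 0.
Exactly one squared variable ⇒ parabola.

parabola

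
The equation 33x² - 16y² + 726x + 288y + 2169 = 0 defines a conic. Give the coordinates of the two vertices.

Group: 33(x² + 22x) -16(y² - 18y) = -2169
33(x + 11)² -16(y - 9)² = -2169 + 3993 - 1296 = 528
Divide by 528: (x + 11)²/16 - (y - 9)²/33 = 1
Hyperbola, center (-11, 9), transverse axis horizontal; a² = 16, b² = 33.
a = 4. Vertices at (h ± a, k).

(-15, 9) and (-7, 9)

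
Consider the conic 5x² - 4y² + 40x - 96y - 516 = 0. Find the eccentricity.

e = 3/2

Rearranging, 5(x² + 8x) -4(y² + 24y) = 516.
Completing the square gives 5(x + 4)² -4(y + 12)² = 516 + 80 - 576 = 20.
Divide through by 20 to get (x + 4)²/4 - (y + 12)²/5 = 1.
Hyperbola, center (-4, -12), transverse axis horizontal; a² = 4, b² = 5.
c² = a² + b² = 9, so c = 3.
e = c/a = 3/2.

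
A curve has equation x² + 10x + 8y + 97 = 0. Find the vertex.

Only x is squared. Complete the square in x: (x + 5)² = -8(y + 9).
Vertex (-5, -9); 4p = -8 so p = -2. Opens down.

(-5, -9)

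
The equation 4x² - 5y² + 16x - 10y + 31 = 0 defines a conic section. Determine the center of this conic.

(-2, -1)

4(x² + 4x) -5(y² + 2y) = -31
Complete the square: 4(x + 2)² -5(y + 1)² = -31 + 16 - 5 = -20
Divide through by -20 to get (y + 1)²/4 - (x + 2)²/5 = 1.
Hyperbola with center (-2, -1).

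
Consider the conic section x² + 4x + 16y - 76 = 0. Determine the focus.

Only x is squared. Complete the square in x: (x + 2)² = -16(y - 5).
Vertex (-2, 5); 4p = -16 so p = -4. Opens down.
Focus is p units from the vertex along the axis: (h, k + p).

(-2, 1)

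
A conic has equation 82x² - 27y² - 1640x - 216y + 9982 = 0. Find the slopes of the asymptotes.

√246/9 and -√246/9

Group the x- and y-terms: 82(x² - 20x) -27(y² + 8y) = -9982
82(x - 10)² -27(y + 4)² = -9982 + 8200 - 432 = -2214
Divide through by -2214 to get (y + 4)²/82 - (x - 10)²/27 = 1.
Hyperbola, center (10, -4), transverse axis vertical; a² = 82, b² = 27.
For a vertical hyperbola the asymptotes have slope ±a/b.
Here that is ±√82/3√3 = ±√246/9.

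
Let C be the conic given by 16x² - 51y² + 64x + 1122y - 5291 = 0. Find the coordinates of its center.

Group: 16(x² + 4x) -51(y² - 22y) = 5291
16(x + 2)² -51(y - 11)² = 5291 + 64 - 6171 = -816
Divide through by -816 to get (y - 11)²/16 - (x + 2)²/51 = 1.
Hyperbola with center (-2, 11).

(-2, 11)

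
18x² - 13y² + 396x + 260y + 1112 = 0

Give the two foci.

Group the x- and y-terms: 18(x² + 22x) -13(y² - 20y) = -1112
Complete the square: 18(x + 11)² -13(y - 10)² = -1112 + 2178 - 1300 = -234
Divide through by -234 to get (y - 10)²/18 - (x + 11)²/13 = 1.
Hyperbola, center (-11, 10), transverse axis vertical; a² = 18, b² = 13.
c² = a² + b² = 18 + 13 = 31, so c = √31.
Foci lie on the vertical axis through the center: (h, k ± c).

(-11, 10 - √31) and (-11, 10 + √31)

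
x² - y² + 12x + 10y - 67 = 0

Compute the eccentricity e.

Rearranging, (x² + 12x) -(y² - 10y) = 67.
Complete the square: (x + 6)² -(y - 5)² = 67 + 36 - 25 = 78
Divide by 78: (x + 6)²/78 - (y - 5)²/78 = 1
Hyperbola, center (-6, 5), transverse axis horizontal; a² = 78, b² = 78.
c² = a² + b² = 156, so c = 2√39.
e = c/a = 2√39/√78 = √2.

e = √2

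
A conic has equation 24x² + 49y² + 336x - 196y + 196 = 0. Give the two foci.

(-12, 2) and (-2, 2)

Group the x- and y-terms: 24(x² + 14x) + 49(y² - 4y) = -196
Complete the square in x and y: 24(x + 7)² + 49(y - 2)² = -196 + 1176 + 196 = 1176
Divide through by 1176 to get (x + 7)²/49 + (y - 2)²/24 = 1.
Ellipse, center (-7, 2), major axis horizontal; a² = 49, b² = 24.
c² = a² - b² = 49 - 24 = 25, so c = 5.
Foci lie on the horizontal axis through the center: (h ± c, k).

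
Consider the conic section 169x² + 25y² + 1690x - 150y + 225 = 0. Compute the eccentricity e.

Group: 169(x² + 10x) + 25(y² - 6y) = -225
169(x + 5)² + 25(y - 3)² = -225 + 4225 + 225 = 4225
Divide through by 4225 to get (x + 5)²/25 + (y - 3)²/169 = 1.
Ellipse, center (-5, 3), major axis vertical; a² = 169, b² = 25.
c² = a² - b² = 144, so c = 12.
e = c/a = 12/13.

e = 12/13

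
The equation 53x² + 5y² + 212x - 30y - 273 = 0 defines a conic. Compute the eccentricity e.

e = 4√159/53

Rearranging, 53(x² + 4x) + 5(y² - 6y) = 273.
Complete the square in x and y: 53(x + 2)² + 5(y - 3)² = 273 + 212 + 45 = 530
Dividing both sides by 530: (x + 2)²/10 + (y - 3)²/106 = 1
Ellipse, center (-2, 3), major axis vertical; a² = 106, b² = 10.
c² = a² - b² = 96, so c = 4√6.
e = c/a = 4√6/√106 = 4√159/53.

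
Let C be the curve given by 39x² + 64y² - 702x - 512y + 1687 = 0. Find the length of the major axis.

39(x² - 18x) + 64(y² - 8y) = -1687
Complete the square in x and y: 39(x - 9)² + 64(y - 4)² = -1687 + 3159 + 1024 = 2496
Divide by 2496: (x - 9)²/64 + (y - 4)²/39 = 1
Ellipse, center (9, 4), major axis horizontal; a² = 64, b² = 39.
a² = 64 so a = 8; the major axis has length 2a = 16.

16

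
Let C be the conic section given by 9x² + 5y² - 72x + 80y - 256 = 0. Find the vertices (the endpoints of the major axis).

Collect terms: 9(x² - 8x) + 5(y² + 16y) = 256
Completing the square gives 9(x - 4)² + 5(y + 8)² = 256 + 144 + 320 = 720.
Divide by 720: (x - 4)²/80 + (y + 8)²/144 = 1
Ellipse, center (4, -8), major axis vertical; a² = 144, b² = 80.
a = 12. Vertices at (h, k ± a).

(4, -20) and (4, 4)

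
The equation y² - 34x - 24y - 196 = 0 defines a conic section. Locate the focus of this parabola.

(-3/2, 12)

Only y is squared. Complete the square in y: (y - 12)² = 34(x + 10).
Vertex (-10, 12); 4p = 34 so p = 17/2. Opens right.
Focus is p units from the vertex along the axis: (h + p, k).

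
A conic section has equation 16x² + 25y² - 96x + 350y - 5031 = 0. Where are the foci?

(-9, -7) and (15, -7)

Collect terms: 16(x² - 6x) + 25(y² + 14y) = 5031
Complete the square in x and y: 16(x - 3)² + 25(y + 7)² = 5031 + 144 + 1225 = 6400
Dividing both sides by 6400: (x - 3)²/400 + (y + 7)²/256 = 1
Ellipse, center (3, -7), major axis horizontal; a² = 400, b² = 256.
c² = a² - b² = 400 - 256 = 144, so c = 12.
Foci lie on the horizontal axis through the center: (h ± c, k).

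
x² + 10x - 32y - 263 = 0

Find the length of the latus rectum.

32

Only x is squared. Complete the square in x: (x + 5)² = 32(y + 9).
Vertex (-5, -9); 4p = 32 so p = 8. Opens up.
Latus rectum length = |4p| = 32.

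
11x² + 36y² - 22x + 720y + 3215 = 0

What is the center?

(1, -10)

Group the x- and y-terms: 11(x² - 2x) + 36(y² + 20y) = -3215
Complete the square: 11(x - 1)² + 36(y + 10)² = -3215 + 11 + 3600 = 396
Dividing both sides by 396: (x - 1)²/36 + (y + 10)²/11 = 1
Ellipse with center (1, -10).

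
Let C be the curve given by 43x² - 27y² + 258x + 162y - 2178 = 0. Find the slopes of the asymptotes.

43(x² + 6x) -27(y² - 6y) = 2178
43(x + 3)² -27(y - 3)² = 2178 + 387 - 243 = 2322
Divide through by 2322 to get (x + 3)²/54 - (y - 3)²/86 = 1.
Hyperbola, center (-3, 3), transverse axis horizontal; a² = 54, b² = 86.
For a horizontal hyperbola the asymptotes have slope ±b/a.
Here that is ±√86/3√6 = ±√129/9.

√129/9 and -√129/9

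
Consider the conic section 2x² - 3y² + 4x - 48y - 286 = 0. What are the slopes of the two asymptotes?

2(x² + 2x) -3(y² + 16y) = 286
Completing the square gives 2(x + 1)² -3(y + 8)² = 286 + 2 - 192 = 96.
Dividing both sides by 96: (x + 1)²/48 - (y + 8)²/32 = 1
Hyperbola, center (-1, -8), transverse axis horizontal; a² = 48, b² = 32.
For a horizontal hyperbola the asymptotes have slope ±b/a.
Here that is ±4√2/4√3 = ±√6/3.

√6/3 and -√6/3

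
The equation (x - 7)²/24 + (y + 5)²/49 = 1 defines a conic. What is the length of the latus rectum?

48/7

Center (7, -5). The larger denominator 49 sits under the y-term, so the major axis is vertical; a² = 49, b² = 24.
Latus rectum length = 2b²/a = 2·24/7 = 48/7.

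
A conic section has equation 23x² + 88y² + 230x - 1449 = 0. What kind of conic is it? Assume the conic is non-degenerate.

ellipse

No xy term. Coefficients of x² and y² are A = 23, C = 88.
A and C have the same sign but A ≠ C ⇒ ellipse.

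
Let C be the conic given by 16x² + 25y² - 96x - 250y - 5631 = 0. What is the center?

(3, 5)

Group: 16(x² - 6x) + 25(y² - 10y) = 5631
Complete the square in x and y: 16(x - 3)² + 25(y - 5)² = 5631 + 144 + 625 = 6400
Divide through by 6400 to get (x - 3)²/400 + (y - 5)²/256 = 1.
Ellipse with center (3, 5).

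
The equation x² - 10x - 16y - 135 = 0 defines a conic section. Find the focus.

(5, -6)

Only x is squared. Complete the square in x: (x - 5)² = 16(y + 10).
Vertex (5, -10); 4p = 16 so p = 4. Opens up.
Focus is p units from the vertex along the axis: (h, k + p).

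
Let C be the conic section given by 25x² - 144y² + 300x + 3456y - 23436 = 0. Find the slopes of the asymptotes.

5/12 and -5/12

25(x² + 12x) -144(y² - 24y) = 23436
Completing the square gives 25(x + 6)² -144(y - 12)² = 23436 + 900 - 20736 = 3600.
Divide by 3600: (x + 6)²/144 - (y - 12)²/25 = 1
Hyperbola, center (-6, 12), transverse axis horizontal; a² = 144, b² = 25.
For a horizontal hyperbola the asymptotes have slope ±b/a.
Here that is ±5/12.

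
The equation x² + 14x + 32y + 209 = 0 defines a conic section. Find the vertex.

(-7, -5)

Only x is squared. Complete the square in x: (x + 7)² = -32(y + 5).
Vertex (-7, -5); 4p = -32 so p = -8. Opens down.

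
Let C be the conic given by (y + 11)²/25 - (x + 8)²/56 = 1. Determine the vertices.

Center (-8, -11). The positive term is the y-term, so the transverse axis is vertical; a² = 25, b² = 56.
a = 5. Vertices at (h, k ± a).

(-8, -16) and (-8, -6)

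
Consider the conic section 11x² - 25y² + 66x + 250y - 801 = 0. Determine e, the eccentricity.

11(x² + 6x) -25(y² - 10y) = 801
Completing the square gives 11(x + 3)² -25(y - 5)² = 801 + 99 - 625 = 275.
Divide through by 275 to get (x + 3)²/25 - (y - 5)²/11 = 1.
Hyperbola, center (-3, 5), transverse axis horizontal; a² = 25, b² = 11.
c² = a² + b² = 36, so c = 6.
e = c/a = 6/5.

e = 6/5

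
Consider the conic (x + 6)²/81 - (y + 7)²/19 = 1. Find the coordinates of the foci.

Center (-6, -7). The positive term is the x-term, so the transverse axis is horizontal; a² = 81, b² = 19.
c² = a² + b² = 81 + 19 = 100, so c = 10.
Foci lie on the horizontal axis through the center: (h ± c, k).

(-16, -7) and (4, -7)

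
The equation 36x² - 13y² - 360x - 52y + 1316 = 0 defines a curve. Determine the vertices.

Rearranging, 36(x² - 10x) -13(y² + 4y) = -1316.
Complete the square: 36(x - 5)² -13(y + 2)² = -1316 + 900 - 52 = -468
Divide through by -468 to get (y + 2)²/36 - (x - 5)²/13 = 1.
Hyperbola, center (5, -2), transverse axis vertical; a² = 36, b² = 13.
a = 6. Vertices at (h, k ± a).

(5, -8) and (5, 4)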